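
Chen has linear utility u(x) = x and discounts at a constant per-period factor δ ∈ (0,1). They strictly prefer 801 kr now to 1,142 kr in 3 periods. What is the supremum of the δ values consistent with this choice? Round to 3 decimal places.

δ < 0.888

The preference means 801 > δ^3·1142.
Dividing by 1142: δ^3 < 0.70140. Both sides are positive, so the cube root keeps the direction.
δ < (801/1142)^(1/3) ≈ 0.888.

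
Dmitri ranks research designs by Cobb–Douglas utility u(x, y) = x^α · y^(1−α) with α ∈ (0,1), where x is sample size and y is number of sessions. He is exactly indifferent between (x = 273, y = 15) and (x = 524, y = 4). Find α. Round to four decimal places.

The Cobb–Douglas utilities coincide, so 273^α·15^(1−α) = 524^α·4^(1−α).
Taking logs: α·ln 273 + (1−α)·ln 15 = α·ln 524 + (1−α)·ln 4, i.e. α·-0.6520199 = (1−α)·-1.3217558.
With A = -0.6520199 and B = -1.3217558: α·A = (1−α)·B, so α = B/(A+B) = -1.3217558/-1.9737757 ≈ 0.6697.

α ≈ 0.6697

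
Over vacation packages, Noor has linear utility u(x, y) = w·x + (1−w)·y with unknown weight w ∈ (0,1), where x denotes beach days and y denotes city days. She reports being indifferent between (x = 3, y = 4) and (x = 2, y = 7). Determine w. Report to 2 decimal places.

Indifference: w·3 + (1−w)·4 = w·2 + (1−w)·7.
Rearranging, 1·w − 3·(1−w) = 0.
The marginal rate of substitution is 3/1, so w = 3/(1+3) = 0.75.

w = 0.75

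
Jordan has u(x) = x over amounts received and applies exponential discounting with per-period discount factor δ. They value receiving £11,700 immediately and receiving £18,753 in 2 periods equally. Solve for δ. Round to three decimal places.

δ ≈ 0.790

Equating discounted utilities: u(11700) = δ^2·u(18753) ⇒ δ^2 = u(11700)/u(18753).
With u(x) = x: δ^2 = 11700/18753 = 0.62390.
Hence δ = (0.62390)^(1/2) = 0.78987.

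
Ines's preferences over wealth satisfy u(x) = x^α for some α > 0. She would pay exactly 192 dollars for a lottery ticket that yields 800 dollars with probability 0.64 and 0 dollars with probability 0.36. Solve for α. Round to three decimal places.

α ≈ 0.313

The lottery's expected utility is 0.64·u(800) + 0.36·u(0) = 0.64·800^α (since u(0) = 0 for α > 0).
Indifference: 192^α = 0.64·800^α, so (192/800)^α = 0.64.
Take logs: α = ln 0.64 / ln(192/800) ≈ 0.31272.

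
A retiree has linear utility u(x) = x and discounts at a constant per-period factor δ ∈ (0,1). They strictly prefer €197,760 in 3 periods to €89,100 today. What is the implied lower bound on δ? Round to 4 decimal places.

The preference means 89100 < δ^3·197760.
Hence δ^3 > 89100/197760 = 0.45055, and x ↦ x^(1/3) is increasing on (0,∞).
δ > 0.45055^(1/3) = 0.7666.

δ > 0.7666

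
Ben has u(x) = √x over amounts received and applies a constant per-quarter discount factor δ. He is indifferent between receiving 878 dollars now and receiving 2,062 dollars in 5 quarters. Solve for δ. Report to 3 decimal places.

δ ≈ 0.918

The payoff in 5 quarters is discounted by δ^5, so u(878) = δ^5·u(2062) and δ^5 = u(878)/u(2062).
Since u(x) = √x, δ^5 = √(878/2062) = 0.65253.
So δ = 0.65253^(1/5) ≈ 0.918.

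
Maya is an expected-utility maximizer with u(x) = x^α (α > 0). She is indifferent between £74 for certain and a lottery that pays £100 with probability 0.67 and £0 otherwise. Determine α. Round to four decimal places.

The lottery's expected utility is 0.67·u(100) + 0.33·u(0) = 0.67·100^α (since u(0) = 0 for α > 0).
Indifference: 74^α = 0.67·100^α, so (74/100)^α = 0.67.
Take logs: α = ln 0.67 / ln(74/100) ≈ 1.330026.

α ≈ 1.3300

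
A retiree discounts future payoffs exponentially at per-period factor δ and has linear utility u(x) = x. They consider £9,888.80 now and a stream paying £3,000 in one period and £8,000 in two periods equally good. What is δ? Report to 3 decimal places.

δ ≈ 0.940

The stream is worth 3000δ + 8000δ² today, so 3000δ + 8000δ² = 9888.80.
Rearranged: 8000δ² + 3000δ − 9888.80 = 0.
By the quadratic formula (taking the positive root), δ = (−3000 + √325441600.00) / 16000 ≈ 0.940.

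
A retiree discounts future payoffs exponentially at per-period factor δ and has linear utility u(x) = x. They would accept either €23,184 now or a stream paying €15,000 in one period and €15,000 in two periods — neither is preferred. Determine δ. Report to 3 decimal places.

δ ≈ 0.840

Equating present values: 23184 = 15000δ + 15000δ².
So 15000δ² + 15000δ − 23184 = 0.
By the quadratic formula (taking the positive root), δ = (−15000 + √1616040000.00) / 30000 ≈ 0.840.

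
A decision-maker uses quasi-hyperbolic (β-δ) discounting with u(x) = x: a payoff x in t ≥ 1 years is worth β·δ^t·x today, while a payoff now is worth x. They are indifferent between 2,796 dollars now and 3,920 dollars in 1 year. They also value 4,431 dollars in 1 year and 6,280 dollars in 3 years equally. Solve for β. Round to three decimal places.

From the later pair, β·δ^1·4431 = β·δ^3·6280; dividing through, δ^2 = 4431/6280 = 0.70557, so δ = 0.83998.
The first indifference: 2796 = β·δ·3920, so β = 2796/(δ·3920) = 2796/(0.83998·3920) ≈ 0.849.

β ≈ 0.849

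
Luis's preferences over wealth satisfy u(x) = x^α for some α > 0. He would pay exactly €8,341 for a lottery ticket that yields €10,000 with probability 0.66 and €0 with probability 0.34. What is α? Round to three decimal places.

EU(lottery) = 0.66·10000^α + 0.34·0 = 0.66·10000^α.
Equating: 8341^α = 0.66·10000^α, i.e. 0.8341^α = 0.66.
Take logs: α = ln 0.66 / ln(8341/10000) ≈ 2.29058.

α ≈ 2.291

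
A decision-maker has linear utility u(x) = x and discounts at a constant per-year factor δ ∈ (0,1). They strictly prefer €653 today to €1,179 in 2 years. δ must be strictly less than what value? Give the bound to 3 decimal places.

Under u(x) = x this choice says 653 > δ^2·1179.
Hence δ^2 < 653/1179 = 0.55386, and x ↦ x^(1/2) is increasing on (0,∞).
δ < (653/1179)^(1/2) ≈ 0.744.

δ < 0.744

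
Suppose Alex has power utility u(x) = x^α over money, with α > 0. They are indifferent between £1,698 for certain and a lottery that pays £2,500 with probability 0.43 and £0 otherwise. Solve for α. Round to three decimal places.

α ≈ 2.182

The lottery's expected utility is 0.43·u(2500) + 0.57·u(0) = 0.43·2500^α (since u(0) = 0 for α > 0).
Setting u(1698) equal to that: 1698^α = 0.43·2500^α ⇒ (1698/2500)^α = 0.43.
Taking logs: α·ln(1698/2500) = ln(0.43), so α = -0.843970 / -0.386840 ≈ 2.182.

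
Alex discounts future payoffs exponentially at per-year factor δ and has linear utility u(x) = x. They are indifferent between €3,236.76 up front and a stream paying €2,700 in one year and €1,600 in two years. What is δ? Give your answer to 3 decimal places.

The stream is worth 2700δ + 1600δ² today, so 2700δ + 1600δ² = 3236.76.
So 1600δ² + 2700δ − 3236.76 = 0.
By the quadratic formula (taking the positive root), δ = (−2700 + √28005264.00) / 3200 ≈ 0.810.

δ ≈ 0.810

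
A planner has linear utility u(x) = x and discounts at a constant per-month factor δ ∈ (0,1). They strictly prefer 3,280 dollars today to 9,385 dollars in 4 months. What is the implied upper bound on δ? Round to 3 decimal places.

δ < 0.769

The preference means 3280 > δ^4·9385.
So δ^4 < 3280/9385 = 0.34949; taking the 4th root of both positive sides preserves the inequality.
δ < (3280/9385)^(1/4) ≈ 0.769.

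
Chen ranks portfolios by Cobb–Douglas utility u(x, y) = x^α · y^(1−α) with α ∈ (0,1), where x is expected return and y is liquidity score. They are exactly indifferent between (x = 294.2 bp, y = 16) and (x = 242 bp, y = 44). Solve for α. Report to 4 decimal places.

α ≈ 0.8382

The Cobb–Douglas utilities coincide, so 294.2^α·16^(1−α) = 242^α·44^(1−α).
Taking logs: α·ln 294.2 + (1−α)·ln 16 = α·ln 242 + (1−α)·ln 44, i.e. α·0.1953221 = (1−α)·1.0116009.
So α/(1−α) = (1.0116009)/(0.1953221) = 5.1791420, and α = 5.1791420/6.1791420 ≈ 0.8382.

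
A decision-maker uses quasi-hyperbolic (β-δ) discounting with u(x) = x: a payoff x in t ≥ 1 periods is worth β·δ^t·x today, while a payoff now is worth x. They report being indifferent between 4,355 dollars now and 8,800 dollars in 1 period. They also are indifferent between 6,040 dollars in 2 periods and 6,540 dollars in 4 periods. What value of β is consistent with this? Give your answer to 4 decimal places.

β ≈ 0.5150

Both payoffs in the second observation are in the future, so β drops out: δ^2·6040 = δ^4·6540 ⇒ δ^2 = 6040/6540 = 0.92355, so δ = 0.96101.
Substituting δ into 4355 = β·δ·8800: β = 4355/(8456.921) ≈ 0.5150.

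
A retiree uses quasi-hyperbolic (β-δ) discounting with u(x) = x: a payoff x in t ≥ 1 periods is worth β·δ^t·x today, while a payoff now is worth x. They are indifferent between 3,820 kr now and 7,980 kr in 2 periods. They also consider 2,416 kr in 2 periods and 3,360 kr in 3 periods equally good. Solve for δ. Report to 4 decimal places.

δ ≈ 0.7190

The second indifference involves only future payoffs, so β cancels: β·δ^2·2416 = β·δ^3·3360, giving δ = 2416/3360 = 0.71905.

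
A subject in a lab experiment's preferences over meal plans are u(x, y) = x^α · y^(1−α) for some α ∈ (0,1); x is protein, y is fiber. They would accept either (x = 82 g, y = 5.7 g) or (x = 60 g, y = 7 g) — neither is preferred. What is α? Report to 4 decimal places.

Indifference: 82^α · 5.7^(1−α) = 60^α · 7^(1−α).
Taking logs: α·ln 82 + (1−α)·ln 5.7 = α·ln 60 + (1−α)·ln 7, i.e. α·0.3123747 = (1−α)·0.2054440.
With A = 0.3123747 and B = 0.2054440: α·A = (1−α)·B, so α = B/(A+B) = 0.2054440/0.5178187 ≈ 0.3967.

α ≈ 0.3967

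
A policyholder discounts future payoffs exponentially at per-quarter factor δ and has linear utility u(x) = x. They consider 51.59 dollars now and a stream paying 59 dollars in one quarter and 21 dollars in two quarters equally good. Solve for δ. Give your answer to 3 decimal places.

δ ≈ 0.700

Present value of the stream is 59·δ + 21·δ². Indifference gives 59δ + 21δ² = 51.59.
Rearranged: 21δ² + 59δ − 51.59 = 0.
By the quadratic formula (taking the positive root), δ = (−59 + √7814.56) / 42 ≈ 0.700.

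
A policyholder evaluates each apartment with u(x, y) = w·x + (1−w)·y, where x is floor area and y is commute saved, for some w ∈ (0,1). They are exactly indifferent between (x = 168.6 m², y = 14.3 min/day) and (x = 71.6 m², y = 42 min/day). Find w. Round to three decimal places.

w = 0.222

Indifference: w·168.6 + (1−w)·14.3 = w·71.6 + (1−w)·42.
Collecting terms: w·97 = (1−w)·27.7.
Hence w = 27.7/(97+27.7) = 27.7/124.7 = 0.222.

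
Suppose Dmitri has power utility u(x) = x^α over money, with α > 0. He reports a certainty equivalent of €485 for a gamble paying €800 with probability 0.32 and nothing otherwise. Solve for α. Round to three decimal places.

EU(lottery) = 0.32·800^α + 0.68·0 = 0.32·800^α.
Setting u(485) equal to that: 485^α = 0.32·800^α ⇒ (485/800)^α = 0.32.
Take logs: α = ln 0.32 / ln(485/800) ≈ 2.27676.

α ≈ 2.277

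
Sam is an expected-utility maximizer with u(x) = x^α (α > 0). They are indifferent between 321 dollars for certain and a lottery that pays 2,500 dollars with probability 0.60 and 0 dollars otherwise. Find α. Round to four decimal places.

α ≈ 0.2489

Since u(0) = 0, the lottery's EU is 0.60·2500^α.
Setting u(321) equal to that: 321^α = 0.60·2500^α ⇒ (321/2500)^α = 0.60.
Take logs: α = ln 0.60 / ln(321/2500) ≈ 0.248867.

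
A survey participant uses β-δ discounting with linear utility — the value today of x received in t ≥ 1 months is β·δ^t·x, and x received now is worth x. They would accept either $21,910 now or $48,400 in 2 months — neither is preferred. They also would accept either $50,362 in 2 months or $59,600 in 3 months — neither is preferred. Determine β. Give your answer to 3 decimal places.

Both payoffs in the second observation are in the future, so β drops out: δ^2·50362 = δ^3·59600 ⇒ δ = 50362/59600 = 0.84500.
Now use the now-vs-future pair: 21910 = β·δ^2·48400 gives β = 21910/(0.71402·48400) ≈ 0.634.

β ≈ 0.634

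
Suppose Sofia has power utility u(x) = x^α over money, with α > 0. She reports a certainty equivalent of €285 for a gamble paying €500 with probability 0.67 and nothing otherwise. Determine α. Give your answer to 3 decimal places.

The lottery's expected utility is 0.67·u(500) + 0.33·u(0) = 0.67·500^α (since u(0) = 0 for α > 0).
Equating: 285^α = 0.67·500^α, i.e. 0.5700^α = 0.67.
Taking logs: α·ln(285/500) = ln(0.67), so α = -0.400478 / -0.562119 ≈ 0.712.

α ≈ 0.712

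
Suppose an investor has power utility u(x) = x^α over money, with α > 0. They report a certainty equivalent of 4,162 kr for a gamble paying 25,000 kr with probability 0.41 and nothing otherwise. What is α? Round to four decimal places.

The lottery's expected utility is 0.41·u(25000) + 0.59·u(0) = 0.41·25000^α (since u(0) = 0 for α > 0).
Indifference: 4162^α = 0.41·25000^α, so (4162/25000)^α = 0.41.
Taking logs: α·ln(4162/25000) = ln(0.41), so α = -0.8915981 / -1.7928801 ≈ 0.4973.

α ≈ 0.4973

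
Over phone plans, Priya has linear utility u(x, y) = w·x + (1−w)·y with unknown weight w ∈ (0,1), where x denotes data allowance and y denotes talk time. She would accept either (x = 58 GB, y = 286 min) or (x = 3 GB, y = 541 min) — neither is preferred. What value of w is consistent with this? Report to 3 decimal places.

Equating utilities: w·58 + (1−w)·286 = w·3 + (1−w)·541.
Rearranging, 55·w − 255·(1−w) = 0.
Hence w = 255/(55+255) = 255/310 = 0.823.

w = 0.823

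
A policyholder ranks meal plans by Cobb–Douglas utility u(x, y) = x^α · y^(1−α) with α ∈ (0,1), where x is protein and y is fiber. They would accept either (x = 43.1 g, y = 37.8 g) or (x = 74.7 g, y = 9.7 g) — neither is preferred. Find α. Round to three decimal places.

Set the two utilities equal: 43.1^α·37.8^(1−α) = 74.7^α·9.7^(1−α).
Taking logs: α·ln 43.1 + (1−α)·ln 37.8 = α·ln 74.7 + (1−α)·ln 9.7, i.e. α·-0.549957 = (1−α)·-1.360183.
So α/(1−α) = (-1.360183)/(-0.549957) = 2.473253, and α = 2.473253/3.473253 ≈ 0.712.

α ≈ 0.712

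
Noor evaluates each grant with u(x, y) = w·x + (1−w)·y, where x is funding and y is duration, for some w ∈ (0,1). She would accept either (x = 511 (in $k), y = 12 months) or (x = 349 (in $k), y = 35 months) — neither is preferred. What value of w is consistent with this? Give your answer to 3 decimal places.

Indifference: w·511 + (1−w)·12 = w·349 + (1−w)·35.
w·(511−349) = (1−w)·(35−12), i.e. w·162 = (1−w)·23.
So w/(1−w) = 23/162 = 0.1420, giving w = 23/(162+23) = 0.124.

w = 0.124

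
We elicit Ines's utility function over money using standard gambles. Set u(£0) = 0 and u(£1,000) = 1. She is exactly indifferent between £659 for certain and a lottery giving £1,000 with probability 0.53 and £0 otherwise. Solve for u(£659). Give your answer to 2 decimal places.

u(£659) equals the lottery's expected utility: 0.53·1 + 0.47·0 = 0.53.

0.53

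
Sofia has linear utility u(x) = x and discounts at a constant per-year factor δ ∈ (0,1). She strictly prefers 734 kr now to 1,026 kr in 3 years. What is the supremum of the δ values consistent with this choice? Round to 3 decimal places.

δ < 0.894

Comparing present values: 734 > δ^3·1026.
So δ^3 < 734/1026 = 0.71540; taking the cube root of both positive sides preserves the inequality.
δ < (734/1026)^(1/3) ≈ 0.894.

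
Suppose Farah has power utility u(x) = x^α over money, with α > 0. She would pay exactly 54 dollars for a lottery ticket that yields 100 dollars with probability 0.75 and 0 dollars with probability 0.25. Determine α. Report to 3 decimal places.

α ≈ 0.467

Since u(0) = 0, the lottery's EU is 0.75·100^α.
Indifference: 54^α = 0.75·100^α, so (54/100)^α = 0.75.
α = ln(0.75) / ln(54/100) = -0.287682/-0.616186 ≈ 0.467.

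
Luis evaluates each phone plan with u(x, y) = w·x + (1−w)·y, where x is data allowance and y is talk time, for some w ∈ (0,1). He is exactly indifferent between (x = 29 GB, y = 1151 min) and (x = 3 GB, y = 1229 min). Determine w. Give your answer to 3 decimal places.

Equating utilities: w·29 + (1−w)·1151 = w·3 + (1−w)·1229.
Collecting terms: w·26 = (1−w)·78.
So w/(1−w) = 78/26 = 3.0000, giving w = 78/(26+78) = 0.750.

w = 0.750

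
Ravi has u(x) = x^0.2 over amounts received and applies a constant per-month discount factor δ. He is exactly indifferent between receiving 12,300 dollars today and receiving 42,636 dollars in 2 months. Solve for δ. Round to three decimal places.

Equating discounted utilities: u(12300) = δ^2·u(42636) ⇒ δ^2 = u(12300)/u(42636).
With u(x) = x^0.2: δ^2 = 12300^0.2/42636^0.2 = (12300/42636)^0.2 = 0.77988.
Hence δ = (0.77988)^(1/2) = 0.88311.

δ ≈ 0.883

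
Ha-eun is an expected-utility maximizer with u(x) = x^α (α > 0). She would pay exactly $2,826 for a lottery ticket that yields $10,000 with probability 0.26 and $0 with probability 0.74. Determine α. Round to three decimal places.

α ≈ 1.066

The lottery's expected utility is 0.26·u(10000) + 0.74·u(0) = 0.26·10000^α (since u(0) = 0 for α > 0).
Equating: 2826^α = 0.26·10000^α, i.e. 0.2826^α = 0.26.
Take logs: α = ln 0.26 / ln(2826/10000) ≈ 1.06596.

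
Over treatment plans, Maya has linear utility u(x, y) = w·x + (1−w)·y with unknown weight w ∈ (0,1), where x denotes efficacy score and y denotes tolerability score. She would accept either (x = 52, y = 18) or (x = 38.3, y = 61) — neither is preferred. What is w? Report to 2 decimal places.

Indifference: w·52 + (1−w)·18 = w·38.3 + (1−w)·61.
Collecting terms: w·13.7 = (1−w)·43.
The marginal rate of substitution is 43/13.7, so w = 43/(13.7+43) = 0.76.

w = 0.76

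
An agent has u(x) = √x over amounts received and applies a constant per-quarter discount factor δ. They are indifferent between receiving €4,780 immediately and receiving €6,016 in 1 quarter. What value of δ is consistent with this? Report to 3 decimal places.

Equating discounted utilities: u(4780) = δ·u(6016) ⇒ δ = u(4780)/u(6016).
With u(x) = √x: δ = √4780/√6016 = √(4780/6016) = 0.89137.

δ ≈ 0.891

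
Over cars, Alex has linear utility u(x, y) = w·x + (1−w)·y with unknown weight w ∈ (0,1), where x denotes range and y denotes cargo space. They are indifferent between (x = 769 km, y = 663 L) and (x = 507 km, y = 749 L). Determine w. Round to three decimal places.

u(769,663) = u(507,749) means w·769 + (1−w)·663 = w·507 + (1−w)·749.
Rearranging, 262·w − 86·(1−w) = 0.
Hence w = 86/(262+86) = 86/348 = 0.247.

w = 0.247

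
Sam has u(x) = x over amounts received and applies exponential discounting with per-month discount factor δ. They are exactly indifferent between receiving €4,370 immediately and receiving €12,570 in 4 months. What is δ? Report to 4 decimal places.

The payoff in 4 months is discounted by δ^4, so u(4370) = δ^4·u(12570) and δ^4 = u(4370)/u(12570).
With u(x) = x: δ^4 = 4370/12570 = 0.34765.
Taking the 4th root: δ = 0.34765^(1/4) ≈ 0.7679.

δ ≈ 0.7679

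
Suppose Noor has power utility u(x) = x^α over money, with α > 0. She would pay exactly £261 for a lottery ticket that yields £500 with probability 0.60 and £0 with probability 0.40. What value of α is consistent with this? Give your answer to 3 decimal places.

Since u(0) = 0, the lottery's EU is 0.60·500^α.
Indifference: 261^α = 0.60·500^α, so (261/500)^α = 0.60.
α = ln(0.60) / ln(261/500) = -0.510826/-0.650088 ≈ 0.786.

α ≈ 0.786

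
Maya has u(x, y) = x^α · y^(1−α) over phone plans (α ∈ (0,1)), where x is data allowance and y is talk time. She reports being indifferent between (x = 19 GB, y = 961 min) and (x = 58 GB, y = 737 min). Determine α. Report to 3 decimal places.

α ≈ 0.192

Set the two utilities equal: 19^α·961^(1−α) = 58^α·737^(1−α).
Rearrange to (19/58)^α = (737/961)^(1−α) and take logs: α·-1.116004 = (1−α)·-0.265387.
So α/(1−α) = (-0.265387)/(-1.116004) = 0.237801, and α = 0.237801/1.237801 ≈ 0.192.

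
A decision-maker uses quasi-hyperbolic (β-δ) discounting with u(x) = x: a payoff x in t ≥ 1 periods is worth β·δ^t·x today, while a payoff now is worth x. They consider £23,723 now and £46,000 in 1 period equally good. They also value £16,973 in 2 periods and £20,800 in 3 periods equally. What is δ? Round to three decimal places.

From the later pair, β·δ^2·16973 = β·δ^3·20800; dividing through, δ = 16973/20800 = 0.81601.

δ ≈ 0.816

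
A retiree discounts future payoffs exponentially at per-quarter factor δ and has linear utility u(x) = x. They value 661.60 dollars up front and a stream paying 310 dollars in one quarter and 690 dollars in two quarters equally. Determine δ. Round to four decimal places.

The stream is worth 310δ + 690δ² today, so 310δ + 690δ² = 661.60.
So 690δ² + 310δ − 661.60 = 0.
The positive root is δ = [−310 + √(310² + 4·690·661.60)] / (2·690) = (−310 + 1386.404)/1380 ≈ 0.7800.

δ ≈ 0.7800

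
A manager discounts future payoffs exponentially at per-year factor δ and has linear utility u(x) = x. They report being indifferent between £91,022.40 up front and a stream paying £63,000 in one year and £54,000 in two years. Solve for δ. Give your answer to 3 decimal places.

δ ≈ 0.840

Equating present values: 91022.40 = 63000δ + 54000δ².
So 54000δ² + 63000δ − 91022.40 = 0.
The positive root is δ = [−63000 + √(63000² + 4·54000·91022.40)] / (2·54000) = (−63000 + 153720.000)/108000 ≈ 0.840.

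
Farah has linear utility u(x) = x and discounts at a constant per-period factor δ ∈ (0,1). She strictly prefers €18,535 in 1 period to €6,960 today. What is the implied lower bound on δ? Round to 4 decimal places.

The preference means 6960 < δ·18535.
Dividing through by 18535 gives δ > 0.37551.

δ > 0.3755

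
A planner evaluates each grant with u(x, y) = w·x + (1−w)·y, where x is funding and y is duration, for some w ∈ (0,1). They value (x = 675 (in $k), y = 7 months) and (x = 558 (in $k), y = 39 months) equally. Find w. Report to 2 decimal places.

w = 0.21

u(675,7) = u(558,39) means w·675 + (1−w)·7 = w·558 + (1−w)·39.
Rearranging, 117·w − 32·(1−w) = 0.
So w/(1−w) = 32/117 = 0.2735, giving w = 32/(117+32) = 0.21.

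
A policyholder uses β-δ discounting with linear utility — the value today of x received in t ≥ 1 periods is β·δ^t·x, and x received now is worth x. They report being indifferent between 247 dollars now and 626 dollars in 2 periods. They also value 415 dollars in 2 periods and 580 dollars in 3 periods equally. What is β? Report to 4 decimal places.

β ≈ 0.7707

The second indifference involves only future payoffs, so β cancels: β·δ^2·415 = β·δ^3·580, giving δ = 415/580 = 0.71552.
Substituting δ into 247 = β·δ^2·626: β = 247/(320.490) ≈ 0.7707.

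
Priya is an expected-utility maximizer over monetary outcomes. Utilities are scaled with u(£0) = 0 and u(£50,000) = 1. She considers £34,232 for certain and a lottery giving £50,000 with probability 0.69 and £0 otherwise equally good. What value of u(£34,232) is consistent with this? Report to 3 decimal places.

0.690

By the standard-gamble method, u(£34,232) is just the indifference probability on the best outcome: 0.69.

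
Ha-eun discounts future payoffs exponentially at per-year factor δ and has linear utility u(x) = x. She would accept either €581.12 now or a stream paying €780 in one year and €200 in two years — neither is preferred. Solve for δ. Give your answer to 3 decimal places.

δ ≈ 0.640

The stream is worth 780δ + 200δ² today, so 780δ + 200δ² = 581.12.
So 200δ² + 780δ − 581.12 = 0.
The positive root is δ = [−780 + √(780² + 4·200·581.12)] / (2·200) = (−780 + 1036.000)/400 ≈ 0.640.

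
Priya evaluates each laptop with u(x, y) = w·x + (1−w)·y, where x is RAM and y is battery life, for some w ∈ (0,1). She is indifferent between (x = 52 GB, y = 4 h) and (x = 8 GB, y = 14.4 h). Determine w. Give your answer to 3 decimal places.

w = 0.191

Equating utilities: w·52 + (1−w)·4 = w·8 + (1−w)·14.4.
w·(52−8) = (1−w)·(14.4−4), i.e. w·44 = (1−w)·10.4.
Hence w = 10.4/(44+10.4) = 10.4/54.4 = 0.191.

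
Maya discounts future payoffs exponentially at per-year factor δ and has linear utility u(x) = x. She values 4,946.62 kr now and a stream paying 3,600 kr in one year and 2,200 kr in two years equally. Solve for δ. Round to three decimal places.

The stream is worth 3600δ + 2200δ² today, so 3600δ + 2200δ² = 4946.62.
Rearranged: 2200δ² + 3600δ − 4946.62 = 0.
The positive root is δ = [−3600 + √(3600² + 4·2200·4946.62)] / (2·2200) = (−3600 + 7516.000)/4400 ≈ 0.890.

δ ≈ 0.890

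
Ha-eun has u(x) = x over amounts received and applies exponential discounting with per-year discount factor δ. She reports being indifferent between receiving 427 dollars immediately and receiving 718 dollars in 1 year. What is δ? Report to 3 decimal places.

δ ≈ 0.595

Indifference means u(427) = δ · u(718), so δ = u(427)/u(718).
With u(x) = x: δ = 427/718 = 0.59471.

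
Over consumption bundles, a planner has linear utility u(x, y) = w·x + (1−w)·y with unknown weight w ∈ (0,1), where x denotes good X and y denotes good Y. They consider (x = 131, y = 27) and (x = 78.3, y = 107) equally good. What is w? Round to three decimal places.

Equating utilities: w·131 + (1−w)·27 = w·78.3 + (1−w)·107.
w·(131−78.3) = (1−w)·(107−27), i.e. w·52.7 = (1−w)·80.
The marginal rate of substitution is 80/52.7, so w = 80/(52.7+80) = 0.603.

w = 0.603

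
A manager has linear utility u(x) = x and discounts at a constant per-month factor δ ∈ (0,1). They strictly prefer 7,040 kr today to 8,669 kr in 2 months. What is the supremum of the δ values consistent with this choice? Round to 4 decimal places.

Under u(x) = x this choice says 7040 > δ^2·8669.
Hence δ^2 < 7040/8669 = 0.81209, and x ↦ x^(1/2) is increasing on (0,∞).
δ < (7040/8669)^(1/2) ≈ 0.9012.

δ < 0.9012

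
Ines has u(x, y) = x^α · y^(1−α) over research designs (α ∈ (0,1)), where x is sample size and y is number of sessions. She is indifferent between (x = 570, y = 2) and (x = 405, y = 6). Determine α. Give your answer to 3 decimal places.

Indifference: 570^α · 2^(1−α) = 405^α · 6^(1−α).
Taking logs: α·ln 570 + (1−α)·ln 2 = α·ln 405 + (1−α)·ln 6, i.e. α·0.341749 = (1−α)·1.098612.
With A = 0.341749 and B = 1.098612: α·A = (1−α)·B, so α = B/(A+B) = 1.098612/1.440361 ≈ 0.763.

α ≈ 0.763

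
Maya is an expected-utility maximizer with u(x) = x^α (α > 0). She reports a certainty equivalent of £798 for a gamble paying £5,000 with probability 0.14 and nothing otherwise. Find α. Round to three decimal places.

The lottery's expected utility is 0.14·u(5000) + 0.86·u(0) = 0.14·5000^α (since u(0) = 0 for α > 0).
Equating: 798^α = 0.14·5000^α, i.e. 0.1596^α = 0.14.
Taking logs: α·ln(798/5000) = ln(0.14), so α = -1.966113 / -1.835085 ≈ 1.071.

α ≈ 1.071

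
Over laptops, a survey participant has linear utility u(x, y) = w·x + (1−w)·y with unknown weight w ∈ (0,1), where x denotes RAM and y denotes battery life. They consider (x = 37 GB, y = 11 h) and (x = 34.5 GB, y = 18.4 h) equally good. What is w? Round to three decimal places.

w = 0.747

Equating utilities: w·37 + (1−w)·11 = w·34.5 + (1−w)·18.4.
Rearranging, 2.5·w − 7.4·(1−w) = 0.
Hence w = 7.4/(2.5+7.4) = 7.4/9.9 = 0.747.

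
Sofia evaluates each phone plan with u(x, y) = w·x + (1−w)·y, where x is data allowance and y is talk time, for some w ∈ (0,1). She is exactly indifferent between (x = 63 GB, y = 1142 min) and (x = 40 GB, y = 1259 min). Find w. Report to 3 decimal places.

u(63,1142) = u(40,1259) means w·63 + (1−w)·1142 = w·40 + (1−w)·1259.
w·(63−40) = (1−w)·(1259−1142), i.e. w·23 = (1−w)·117.
So w/(1−w) = 117/23 = 5.0870, giving w = 117/(23+117) = 0.836.

w = 0.836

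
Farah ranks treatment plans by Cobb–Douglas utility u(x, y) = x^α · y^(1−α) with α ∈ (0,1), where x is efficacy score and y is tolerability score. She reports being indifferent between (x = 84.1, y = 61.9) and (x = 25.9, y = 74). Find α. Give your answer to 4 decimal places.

α ≈ 0.1316

Set the two utilities equal: 84.1^α·61.9^(1−α) = 25.9^α·74^(1−α).
Rearrange to (84.1/25.9)^α = (74/61.9)^(1−α) and take logs: α·1.1777636 = (1−α)·0.1785449.
Thus α·(1.3563085) = 0.1785449, so α = 0.1785449/1.3563085 ≈ 0.1316.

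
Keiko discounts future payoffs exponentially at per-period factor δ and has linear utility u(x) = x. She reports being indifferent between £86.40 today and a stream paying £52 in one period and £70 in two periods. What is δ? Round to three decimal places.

Present value of the stream is 52·δ + 70·δ². Indifference gives 52δ + 70δ² = 86.40.
So 70δ² + 52δ − 86.40 = 0.
δ = (−52 + √(52² + 4·70·86.40)) / (2·70) = (−52 + √26896.00) / 140 ≈ 0.800.

δ ≈ 0.800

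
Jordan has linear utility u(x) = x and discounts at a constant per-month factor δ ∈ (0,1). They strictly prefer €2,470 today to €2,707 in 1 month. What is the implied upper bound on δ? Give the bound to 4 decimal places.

δ < 0.9124

Comparing present values: 2470 > δ·2707.
So δ < 2470/2707 = 0.91245.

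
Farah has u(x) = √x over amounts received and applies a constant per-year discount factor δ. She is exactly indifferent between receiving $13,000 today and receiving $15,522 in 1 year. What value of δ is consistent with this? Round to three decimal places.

The payoff in 1 year is discounted by δ, so u(13000) = δ·u(15522) and δ = u(13000)/u(15522).
With u(x) = √x: δ = √13000/√15522 = √(13000/15522) = 0.91516.

δ ≈ 0.915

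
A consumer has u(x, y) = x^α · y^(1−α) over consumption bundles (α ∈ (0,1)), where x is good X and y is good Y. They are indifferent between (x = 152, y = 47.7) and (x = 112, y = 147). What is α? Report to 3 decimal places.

α ≈ 0.787

Set the two utilities equal: 152^α·47.7^(1−α) = 112^α·147^(1−α).
Rearrange to (152/112)^α = (147/47.7)^(1−α) and take logs: α·0.305382 = (1−α)·1.125501.
So α/(1−α) = (1.125501)/(0.305382) = 3.685551, and α = 3.685551/4.685551 ≈ 0.787.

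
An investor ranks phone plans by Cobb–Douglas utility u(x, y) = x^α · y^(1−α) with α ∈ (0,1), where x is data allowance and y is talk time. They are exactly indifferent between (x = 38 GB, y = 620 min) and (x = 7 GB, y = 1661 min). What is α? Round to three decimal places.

α ≈ 0.368

Indifference: 38^α · 620^(1−α) = 7^α · 1661^(1−α).
Taking logs: α·ln 38 + (1−α)·ln 620 = α·ln 7 + (1−α)·ln 1661, i.e. α·1.691676 = (1−α)·0.985456.
With A = 1.691676 and B = 0.985456: α·A = (1−α)·B, so α = B/(A+B) = 0.985456/2.677132 ≈ 0.368.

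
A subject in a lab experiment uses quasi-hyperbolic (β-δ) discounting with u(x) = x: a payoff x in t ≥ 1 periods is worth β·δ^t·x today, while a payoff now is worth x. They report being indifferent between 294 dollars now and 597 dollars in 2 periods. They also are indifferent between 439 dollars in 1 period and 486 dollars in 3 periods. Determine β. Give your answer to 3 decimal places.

Both payoffs in the second observation are in the future, so β drops out: δ^1·439 = δ^3·486 ⇒ δ^2 = 439/486 = 0.90329, so δ = 0.95042.
The first indifference: 294 = β·δ^2·597, so β = 294/(δ^2·597) = 294/(0.90329·597) ≈ 0.545.

β ≈ 0.545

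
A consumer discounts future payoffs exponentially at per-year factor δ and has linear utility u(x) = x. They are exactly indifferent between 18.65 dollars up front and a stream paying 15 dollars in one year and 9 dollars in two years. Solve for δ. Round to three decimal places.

δ ≈ 0.830

Equating present values: 18.65 = 15δ + 9δ².
So 9δ² + 15δ − 18.65 = 0.
By the quadratic formula (taking the positive root), δ = (−15 + √896.40) / 18 ≈ 0.830.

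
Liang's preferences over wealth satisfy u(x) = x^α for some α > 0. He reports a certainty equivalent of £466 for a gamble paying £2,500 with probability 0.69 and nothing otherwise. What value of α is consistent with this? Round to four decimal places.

EU(lottery) = 0.69·2500^α + 0.31·0 = 0.69·2500^α.
Setting u(466) equal to that: 466^α = 0.69·2500^α ⇒ (466/2500)^α = 0.69.
α = ln(0.69) / ln(466/2500) = -0.3710637/-1.6798604 ≈ 0.2209.

α ≈ 0.2209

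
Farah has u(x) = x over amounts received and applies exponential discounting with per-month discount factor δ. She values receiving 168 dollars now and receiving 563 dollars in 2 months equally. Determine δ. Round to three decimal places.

Equating discounted utilities: u(168) = δ^2·u(563) ⇒ δ^2 = u(168)/u(563).
With u(x) = x: δ^2 = 168/563 = 0.29840.
Taking the square root: δ = 0.29840^(1/2) ≈ 0.546.

δ ≈ 0.546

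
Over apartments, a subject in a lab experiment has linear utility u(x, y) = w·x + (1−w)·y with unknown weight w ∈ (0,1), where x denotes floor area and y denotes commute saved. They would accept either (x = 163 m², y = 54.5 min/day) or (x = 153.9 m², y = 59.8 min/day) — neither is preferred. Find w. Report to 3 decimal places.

Equating utilities: w·163 + (1−w)·54.5 = w·153.9 + (1−w)·59.8.
Rearranging, 9.1·w − 5.3·(1−w) = 0.
Hence w = 5.3/(9.1+5.3) = 5.3/14.4 = 0.368.

w = 0.368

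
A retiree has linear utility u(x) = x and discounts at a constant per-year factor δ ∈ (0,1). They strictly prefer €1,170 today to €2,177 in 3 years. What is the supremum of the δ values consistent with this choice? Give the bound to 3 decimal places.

Under u(x) = x this choice says 1170 > δ^3·2177.
So δ^3 < 1170/2177 = 0.53744; taking the cube root of both positive sides preserves the inequality.
δ < (1170/2177)^(1/3) ≈ 0.813.

δ < 0.813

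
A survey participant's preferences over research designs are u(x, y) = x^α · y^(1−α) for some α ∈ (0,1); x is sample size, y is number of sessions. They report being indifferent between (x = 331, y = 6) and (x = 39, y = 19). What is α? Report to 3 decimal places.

α ≈ 0.350

Set the two utilities equal: 331^α·6^(1−α) = 39^α·19^(1−α).
Taking logs: α·ln 331 + (1−α)·ln 6 = α·ln 39 + (1−α)·ln 19, i.e. α·2.138557 = (1−α)·1.152680.
So α/(1−α) = (1.152680)/(2.138557) = 0.538999, and α = 0.538999/1.538999 ≈ 0.350.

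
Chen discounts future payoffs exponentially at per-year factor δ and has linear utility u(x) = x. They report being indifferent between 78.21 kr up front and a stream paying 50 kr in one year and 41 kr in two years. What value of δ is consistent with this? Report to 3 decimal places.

Equating present values: 78.21 = 50δ + 41δ².
So 41δ² + 50δ − 78.21 = 0.
By the quadratic formula (taking the positive root), δ = (−50 + √15326.44) / 82 ≈ 0.900.

δ ≈ 0.900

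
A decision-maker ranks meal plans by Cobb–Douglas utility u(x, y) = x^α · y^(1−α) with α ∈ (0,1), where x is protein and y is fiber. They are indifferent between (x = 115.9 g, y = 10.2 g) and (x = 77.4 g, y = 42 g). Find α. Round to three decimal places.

α ≈ 0.778

Set the two utilities equal: 115.9^α·10.2^(1−α) = 77.4^α·42^(1−α).
Taking logs: α·ln 115.9 + (1−α)·ln 10.2 = α·ln 77.4 + (1−α)·ln 42, i.e. α·0.403741 = (1−α)·1.415282.
Thus α·(1.819023) = 1.415282, so α = 1.415282/1.819023 ≈ 0.778.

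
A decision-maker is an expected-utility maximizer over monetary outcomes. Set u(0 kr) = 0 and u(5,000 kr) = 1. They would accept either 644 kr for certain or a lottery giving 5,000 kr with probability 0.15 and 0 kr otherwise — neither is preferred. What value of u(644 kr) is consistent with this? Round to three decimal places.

By the standard-gamble method, u(644 kr) is just the indifference probability on the best outcome: 0.15.

0.150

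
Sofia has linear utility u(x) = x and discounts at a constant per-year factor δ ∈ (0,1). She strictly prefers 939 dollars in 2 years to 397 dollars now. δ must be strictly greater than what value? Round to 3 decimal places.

δ > 0.650

Under u(x) = x this choice says 397 < δ^2·939.
Dividing by 939: δ^2 > 0.42279. Both sides are positive, so the square root keeps the direction.
δ > (397/939)^(1/2) ≈ 0.650.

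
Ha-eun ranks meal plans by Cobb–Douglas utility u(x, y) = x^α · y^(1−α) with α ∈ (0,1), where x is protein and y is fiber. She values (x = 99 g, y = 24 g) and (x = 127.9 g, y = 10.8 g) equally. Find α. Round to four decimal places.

Set the two utilities equal: 99^α·24^(1−α) = 127.9^α·10.8^(1−α).
Rearrange to (99/127.9)^α = (10.8/24)^(1−α) and take logs: α·-0.2561289 = (1−α)·-0.7985077.
Thus α·(-1.0546366) = -0.7985077, so α = -0.7985077/-1.0546366 ≈ 0.7571.

α ≈ 0.7571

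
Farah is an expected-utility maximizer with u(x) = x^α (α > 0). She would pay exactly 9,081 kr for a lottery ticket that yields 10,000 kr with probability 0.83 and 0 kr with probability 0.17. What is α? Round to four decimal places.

α ≈ 1.9329

EU(lottery) = 0.83·10000^α + 0.17·0 = 0.83·10000^α.
Setting u(9081) equal to that: 9081^α = 0.83·10000^α ⇒ (9081/10000)^α = 0.83.
Take logs: α = ln 0.83 / ln(9081/10000) ≈ 1.932864.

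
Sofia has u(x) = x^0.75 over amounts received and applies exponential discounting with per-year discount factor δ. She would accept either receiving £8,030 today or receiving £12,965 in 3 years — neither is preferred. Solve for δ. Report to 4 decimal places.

δ ≈ 0.8871

Indifference means u(8030) = δ^3 · u(12965), so δ^3 = u(8030)/u(12965).
With u(x) = x^0.75: δ^3 = 8030^0.75/12965^0.75 = (8030/12965)^0.75 = 0.69816.
So δ = 0.69816^(1/3) ≈ 0.8871.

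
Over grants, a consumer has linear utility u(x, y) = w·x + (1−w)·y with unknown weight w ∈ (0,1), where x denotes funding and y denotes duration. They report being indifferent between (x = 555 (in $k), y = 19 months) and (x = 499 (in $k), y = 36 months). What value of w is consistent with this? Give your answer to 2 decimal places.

Indifference: w·555 + (1−w)·19 = w·499 + (1−w)·36.
Collecting terms: w·56 = (1−w)·17.
Hence w = 17/(56+17) = 17/73 = 0.23.

w = 0.23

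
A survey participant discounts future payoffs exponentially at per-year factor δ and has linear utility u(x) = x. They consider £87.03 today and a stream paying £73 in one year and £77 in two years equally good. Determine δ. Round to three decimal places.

δ ≈ 0.690

Equating present values: 87.03 = 73δ + 77δ².
Rearranged: 77δ² + 73δ − 87.03 = 0.
The positive root is δ = [−73 + √(73² + 4·77·87.03)] / (2·77) = (−73 + 179.260)/154 ≈ 0.690.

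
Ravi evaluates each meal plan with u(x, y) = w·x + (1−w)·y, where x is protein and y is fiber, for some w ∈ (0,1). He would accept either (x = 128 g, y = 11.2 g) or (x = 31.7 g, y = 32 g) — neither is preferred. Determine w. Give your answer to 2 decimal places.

Equating utilities: w·128 + (1−w)·11.2 = w·31.7 + (1−w)·32.
Collecting terms: w·96.3 = (1−w)·20.8.
The marginal rate of substitution is 20.8/96.3, so w = 20.8/(96.3+20.8) = 0.18.

w = 0.18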